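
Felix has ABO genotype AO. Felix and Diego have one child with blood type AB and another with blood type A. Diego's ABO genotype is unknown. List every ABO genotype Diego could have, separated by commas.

For each candidate genotype of Diego, check whether crossing it with AO can produce every observed child phenotype.
  AA → possible child types {A} ✗
  AB → possible child types {A, B, AB} ✓
  AO → possible child types {O, A} ✗
  BB → possible child types {B, AB} ✗
  BO → possible child types {O, A, B, AB} ✓
  OO → possible child types {O, A} ✗

AB, BO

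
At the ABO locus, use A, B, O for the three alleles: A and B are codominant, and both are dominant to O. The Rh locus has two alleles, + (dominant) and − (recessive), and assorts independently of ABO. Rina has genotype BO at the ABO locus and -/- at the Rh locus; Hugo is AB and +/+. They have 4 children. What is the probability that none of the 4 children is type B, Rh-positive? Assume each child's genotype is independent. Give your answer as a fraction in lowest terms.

ABO cross BO × AB → 1/4 A, 1/2 B, 1/4 AB.
Rh cross -/- × +/+ → 1 Rh+; so P(type B, Rh-positive) = 1/2 × 1 = 1/2 per child.
P(not type B, Rh-positive) = 1/2 for one child; (1/2)^4 = 1/16.

1/16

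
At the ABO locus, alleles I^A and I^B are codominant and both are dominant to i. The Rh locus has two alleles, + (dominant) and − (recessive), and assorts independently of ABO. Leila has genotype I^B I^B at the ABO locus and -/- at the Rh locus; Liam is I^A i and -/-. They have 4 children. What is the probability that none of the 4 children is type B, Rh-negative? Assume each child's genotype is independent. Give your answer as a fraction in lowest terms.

1/16

ABO cross I^B I^B × I^A i → 1/2 B, 1/2 AB.
Rh cross -/- × -/- → 1 Rh-; so P(type B, Rh-negative) = 1/2 × 1 = 1/2 per child.
P(not type B, Rh-negative) = 1/2 for one child; (1/2)^4 = 1/16.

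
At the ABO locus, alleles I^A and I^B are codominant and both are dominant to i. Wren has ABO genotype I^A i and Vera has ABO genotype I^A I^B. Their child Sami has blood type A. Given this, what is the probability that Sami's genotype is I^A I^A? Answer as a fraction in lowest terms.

1/2

Cross I^A i × I^A I^B → 1/4 I^A I^A, 1/4 I^A I^B, 1/4 I^A i, 1/4 I^B i.
Type-A genotypes among offspring: I^A I^A (1/4), I^A i (1/4); total 1/2.
P(I^A I^A | type A) = (1/4) / (1/2) = 1/2.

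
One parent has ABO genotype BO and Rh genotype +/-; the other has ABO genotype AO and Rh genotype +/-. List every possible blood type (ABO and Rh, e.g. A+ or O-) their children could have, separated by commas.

O+, O-, A+, A-, B+, B-, AB+, AB-

Gametes from BO × AO give offspring ABO genotypes AB, AO, BO, OO, i.e. phenotypes O, A, B, AB.
Rh cross +/- × +/- → phenotypes Rh+, Rh-.
Combining independently: O+, O-, A+, A-, B+, B-, AB+, AB-.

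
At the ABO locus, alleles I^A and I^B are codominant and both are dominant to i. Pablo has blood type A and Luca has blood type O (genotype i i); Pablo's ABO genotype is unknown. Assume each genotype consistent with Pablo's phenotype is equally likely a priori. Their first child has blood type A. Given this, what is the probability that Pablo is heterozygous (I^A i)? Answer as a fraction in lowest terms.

Possible genotypes: Pablo ∈ {I^A I^A, I^A i}; Luca ∈ {i i}.
Weight each parental genotype pair by prior × P(type-A child):
  I^A I^A × i i: posterior weight 2/3.
  I^A i × i i: posterior weight 1/3.
Sum the posterior weight over pairs where Pablo is I^A i: 1/3.

1/3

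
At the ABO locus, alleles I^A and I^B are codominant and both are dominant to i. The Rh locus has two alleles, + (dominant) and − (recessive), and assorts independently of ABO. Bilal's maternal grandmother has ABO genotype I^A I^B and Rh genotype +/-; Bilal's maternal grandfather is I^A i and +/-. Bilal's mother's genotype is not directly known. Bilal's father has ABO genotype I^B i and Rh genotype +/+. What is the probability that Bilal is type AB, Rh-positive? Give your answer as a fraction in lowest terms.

Bilal's mother's ABO genotype from I^A I^B × I^A i: 1/4 I^A I^A, 1/4 I^A I^B, 1/4 I^A i, 1/4 I^B i.
Crossing each possibility with the father I^B i and summing P(type AB): 1/4·1/2 + 1/4·1/4 + 1/4·1/4 + 1/4·0 = 1/4.
Similarly for Rh via the mother's Rh distribution: P(Rh+) = 1.
Independent loci: 1/4 × 1 = 1/4.

1/4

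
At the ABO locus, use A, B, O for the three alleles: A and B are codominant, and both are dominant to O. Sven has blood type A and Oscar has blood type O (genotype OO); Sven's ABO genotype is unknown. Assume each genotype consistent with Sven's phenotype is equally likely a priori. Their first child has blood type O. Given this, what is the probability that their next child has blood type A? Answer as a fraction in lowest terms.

1/2

Possible genotypes: Sven ∈ {AA, AO}; Oscar ∈ {OO}.
Weight each parental genotype pair by prior × P(type-O child):
  AO × OO: posterior weight 1; P(next child type A) = 1/2.
Weighted sum = 1/2.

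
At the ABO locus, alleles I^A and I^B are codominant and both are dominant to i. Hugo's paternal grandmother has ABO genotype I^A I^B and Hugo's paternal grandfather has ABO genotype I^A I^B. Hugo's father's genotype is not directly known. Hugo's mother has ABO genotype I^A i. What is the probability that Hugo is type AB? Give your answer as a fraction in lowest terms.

1/4

Hugo's father's ABO genotype from I^A I^B × I^A I^B: 1/4 I^A I^A, 1/2 I^A I^B, 1/4 I^B I^B.
Crossing each possibility with the mother I^A i and summing P(type AB): 1/4·0 + 1/2·1/4 + 1/4·1/2 = 1/4.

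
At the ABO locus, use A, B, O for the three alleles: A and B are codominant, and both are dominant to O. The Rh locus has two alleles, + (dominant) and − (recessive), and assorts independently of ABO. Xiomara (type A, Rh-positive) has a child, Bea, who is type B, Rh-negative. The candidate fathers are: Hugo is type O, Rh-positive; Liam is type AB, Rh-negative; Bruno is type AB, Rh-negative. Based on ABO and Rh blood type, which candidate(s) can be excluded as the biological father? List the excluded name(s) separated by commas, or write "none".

A candidate is excluded only if no genotype consistent with his phenotype could produce a type B, Rh-negative child with a type A, Rh-positive mother.
Hugo (type O, Rh+): no genotype consistent with that phenotype can produce a type-B Rh- child with a type-A mother.

Hugo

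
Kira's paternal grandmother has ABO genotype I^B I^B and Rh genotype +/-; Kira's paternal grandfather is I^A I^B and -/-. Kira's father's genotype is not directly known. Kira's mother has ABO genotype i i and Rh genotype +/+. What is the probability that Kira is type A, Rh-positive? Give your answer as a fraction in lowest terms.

1/4

Kira's father's ABO genotype from I^B I^B × I^A I^B: 1/2 I^A I^B, 1/2 I^B I^B.
Crossing each possibility with the mother i i and summing P(type A): 1/2·1/2 + 1/2·0 = 1/4.
Similarly for Rh via the father's Rh distribution: P(Rh+) = 1.
Independent loci: 1/4 × 1 = 1/4.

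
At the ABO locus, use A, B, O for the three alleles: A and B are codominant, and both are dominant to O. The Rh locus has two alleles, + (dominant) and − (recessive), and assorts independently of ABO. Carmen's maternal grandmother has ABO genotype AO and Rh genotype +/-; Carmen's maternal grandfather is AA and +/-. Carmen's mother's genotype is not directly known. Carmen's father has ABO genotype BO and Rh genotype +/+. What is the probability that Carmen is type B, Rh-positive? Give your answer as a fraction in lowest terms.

Carmen's mother's ABO genotype from AO × AA: 1/2 AA, 1/2 AO.
Crossing each possibility with the father BO and summing P(type B): 1/2·0 + 1/2·1/4 = 1/8.
Similarly for Rh via the mother's Rh distribution: P(Rh+) = 1.
Independent loci: 1/8 × 1 = 1/8.

1/8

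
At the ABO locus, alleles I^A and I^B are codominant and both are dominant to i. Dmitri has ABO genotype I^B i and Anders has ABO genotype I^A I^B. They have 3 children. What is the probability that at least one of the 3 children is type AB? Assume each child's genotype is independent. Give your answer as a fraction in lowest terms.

37/64

ABO cross I^B i × I^A I^B → 1/4 A, 1/2 B, 1/4 AB.
So P(type AB) = 1/4 per child.
P(none) = (3/4)^3 = 27/64; P(at least one) = 1 − 27/64 = 37/64.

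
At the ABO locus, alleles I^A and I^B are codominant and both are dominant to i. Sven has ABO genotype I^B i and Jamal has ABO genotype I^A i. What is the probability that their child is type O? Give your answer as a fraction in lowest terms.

ABO cross I^B i × I^A i → offspring phenotypes: 1/4 O, 1/4 A, 1/4 B, 1/4 AB.
So P(type O) = 1/4.

1/4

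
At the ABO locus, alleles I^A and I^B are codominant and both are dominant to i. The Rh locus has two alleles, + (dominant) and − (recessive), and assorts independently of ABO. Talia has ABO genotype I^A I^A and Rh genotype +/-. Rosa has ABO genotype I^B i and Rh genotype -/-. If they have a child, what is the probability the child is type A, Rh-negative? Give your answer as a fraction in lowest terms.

ABO cross I^A I^A × I^B i → offspring phenotypes: 1/2 A, 1/2 AB.
Rh cross +/- × -/- → 1/2 Rh+, 1/2 Rh-.
Independent loci: P(type A, Rh-negative) = 1/2 × 1/2 = 1/4.

1/4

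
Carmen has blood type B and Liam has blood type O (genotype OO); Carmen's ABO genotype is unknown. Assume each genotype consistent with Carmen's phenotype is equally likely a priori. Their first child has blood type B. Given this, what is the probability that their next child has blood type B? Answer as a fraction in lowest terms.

Possible genotypes: Carmen ∈ {BB, BO}; Liam ∈ {OO}.
Weight each parental genotype pair by prior × P(type-B child):
  BB × OO: posterior weight 2/3; P(next child type B) = 1.
  BO × OO: posterior weight 1/3; P(next child type B) = 1/2.
Weighted sum = 5/6.

5/6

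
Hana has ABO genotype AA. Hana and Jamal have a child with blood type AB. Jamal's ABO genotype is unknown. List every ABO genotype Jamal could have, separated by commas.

For each candidate genotype of Jamal, check whether crossing it with AA can produce every observed child phenotype.
  AA → possible child types {A} ✗
  AB → possible child types {A, AB} ✓
  AO → possible child types {A} ✗
  BB → possible child types {AB} ✓
  BO → possible child types {A, AB} ✓
  OO → possible child types {A} ✗

AB, BB, BO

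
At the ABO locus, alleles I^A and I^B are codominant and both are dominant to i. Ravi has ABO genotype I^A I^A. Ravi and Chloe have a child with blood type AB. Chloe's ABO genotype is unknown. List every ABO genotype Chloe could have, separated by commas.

For each candidate genotype of Chloe, check whether crossing it with I^A I^A can produce every observed child phenotype.
  I^A I^A → possible child types {A} ✗
  I^A I^B → possible child types {A, AB} ✓
  I^A i → possible child types {A} ✗
  I^B I^B → possible child types {AB} ✓
  I^B i → possible child types {A, AB} ✓
  i i → possible child types {A} ✗

I^A I^B, I^B I^B, I^B i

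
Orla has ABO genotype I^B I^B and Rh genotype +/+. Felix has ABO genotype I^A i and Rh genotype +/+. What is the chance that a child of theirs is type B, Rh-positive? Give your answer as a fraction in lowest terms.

1/2

ABO cross I^B I^B × I^A i → offspring phenotypes: 1/2 B, 1/2 AB.
Rh cross +/+ × +/+ → 1 Rh+.
Independent loci: P(type B, Rh-positive) = 1/2 × 1 = 1/2.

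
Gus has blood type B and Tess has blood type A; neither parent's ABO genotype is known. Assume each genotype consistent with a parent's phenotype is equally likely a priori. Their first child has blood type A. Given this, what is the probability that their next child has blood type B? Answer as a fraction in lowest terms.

Possible genotypes: Gus ∈ {I^B I^B, I^B i}; Tess ∈ {I^A I^A, I^A i}.
Weight each parental genotype pair by prior × P(type-A child):
  I^B i × I^A I^A: posterior weight 2/3; P(next child type B) = 0.
  I^B i × I^A i: posterior weight 1/3; P(next child type B) = 1/4.
Weighted sum = 1/12.

1/12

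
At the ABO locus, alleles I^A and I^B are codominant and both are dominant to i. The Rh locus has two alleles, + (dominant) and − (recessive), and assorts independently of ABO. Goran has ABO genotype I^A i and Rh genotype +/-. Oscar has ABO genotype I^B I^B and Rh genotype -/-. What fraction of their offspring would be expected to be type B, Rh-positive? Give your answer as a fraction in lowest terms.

ABO cross I^A i × I^B I^B → offspring phenotypes: 1/2 B, 1/2 AB.
Rh cross +/- × -/- → 1/2 Rh+, 1/2 Rh-.
Independent loci: P(type B, Rh-positive) = 1/2 × 1/2 = 1/4.

1/4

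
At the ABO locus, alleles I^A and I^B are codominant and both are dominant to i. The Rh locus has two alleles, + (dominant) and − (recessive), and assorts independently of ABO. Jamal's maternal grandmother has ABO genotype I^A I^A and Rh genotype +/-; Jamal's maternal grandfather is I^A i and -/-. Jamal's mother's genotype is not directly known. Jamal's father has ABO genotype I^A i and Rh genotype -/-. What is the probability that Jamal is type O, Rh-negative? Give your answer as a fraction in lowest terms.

3/32

Jamal's mother's ABO genotype from I^A I^A × I^A i: 1/2 I^A I^A, 1/2 I^A i.
Crossing each possibility with the father I^A i and summing P(type O): 1/2·0 + 1/2·1/4 = 1/8.
Similarly for Rh via the mother's Rh distribution: P(Rh-) = 3/4.
Independent loci: 1/8 × 3/4 = 3/32.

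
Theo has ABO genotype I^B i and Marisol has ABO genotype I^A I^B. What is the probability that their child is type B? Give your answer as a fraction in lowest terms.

ABO cross I^B i × I^A I^B → offspring phenotypes: 1/4 A, 1/2 B, 1/4 AB.
So P(type B) = 1/2.

1/2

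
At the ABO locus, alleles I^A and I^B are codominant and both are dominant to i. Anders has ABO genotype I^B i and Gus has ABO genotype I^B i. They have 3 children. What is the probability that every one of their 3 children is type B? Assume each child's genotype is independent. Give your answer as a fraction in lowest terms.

ABO cross I^B i × I^B i → 1/4 O, 3/4 B.
So P(type B) = 3/4 per child.
All 3 independent: (3/4)^3 = 27/64.

27/64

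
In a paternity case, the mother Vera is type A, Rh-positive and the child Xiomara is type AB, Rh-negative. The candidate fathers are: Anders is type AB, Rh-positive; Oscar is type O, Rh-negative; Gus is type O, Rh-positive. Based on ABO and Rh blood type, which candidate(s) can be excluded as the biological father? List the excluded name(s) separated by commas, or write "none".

A candidate is excluded only if no genotype consistent with his phenotype could produce a type AB, Rh-negative child with a type A, Rh-positive mother.
Oscar (type O, Rh-): no genotype consistent with that phenotype can produce a type-AB Rh- child with a type-A mother.
Gus (type O, Rh+): no genotype consistent with that phenotype can produce a type-AB Rh- child with a type-A mother.

Oscar, Gus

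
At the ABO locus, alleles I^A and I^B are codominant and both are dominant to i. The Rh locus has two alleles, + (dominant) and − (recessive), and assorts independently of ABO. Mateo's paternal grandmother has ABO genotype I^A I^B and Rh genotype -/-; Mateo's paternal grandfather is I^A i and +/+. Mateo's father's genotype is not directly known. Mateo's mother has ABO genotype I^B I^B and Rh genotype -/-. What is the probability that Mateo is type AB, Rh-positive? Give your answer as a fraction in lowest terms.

Mateo's father's ABO genotype from I^A I^B × I^A i: 1/4 I^A I^A, 1/4 I^A I^B, 1/4 I^A i, 1/4 I^B i.
Crossing each possibility with the mother I^B I^B and summing P(type AB): 1/4·1 + 1/4·1/2 + 1/4·1/2 + 1/4·0 = 1/2.
Similarly for Rh via the father's Rh distribution: P(Rh+) = 1/2.
Independent loci: 1/2 × 1/2 = 1/4.

1/4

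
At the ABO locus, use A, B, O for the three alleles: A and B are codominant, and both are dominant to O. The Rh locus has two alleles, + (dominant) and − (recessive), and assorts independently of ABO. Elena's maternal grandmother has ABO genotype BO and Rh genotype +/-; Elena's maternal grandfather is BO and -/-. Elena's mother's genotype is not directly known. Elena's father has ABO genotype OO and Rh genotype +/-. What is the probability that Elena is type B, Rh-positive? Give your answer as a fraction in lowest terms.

5/16

Elena's mother's ABO genotype from BO × BO: 1/4 BB, 1/2 BO, 1/4 OO.
Crossing each possibility with the father OO and summing P(type B): 1/4·1 + 1/2·1/2 + 1/4·0 = 1/2.
Similarly for Rh via the mother's Rh distribution: P(Rh+) = 5/8.
Independent loci: 1/2 × 5/8 = 5/16.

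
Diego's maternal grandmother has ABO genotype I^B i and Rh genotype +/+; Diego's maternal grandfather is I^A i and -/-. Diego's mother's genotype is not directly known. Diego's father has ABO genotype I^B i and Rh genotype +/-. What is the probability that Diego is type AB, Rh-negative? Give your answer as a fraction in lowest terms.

Diego's mother's ABO genotype from I^B i × I^A i: 1/4 I^A I^B, 1/4 I^A i, 1/4 I^B i, 1/4 i i.
Crossing each possibility with the father I^B i and summing P(type AB): 1/4·1/4 + 1/4·1/4 + 1/4·0 + 1/4·0 = 1/8.
Similarly for Rh via the mother's Rh distribution: P(Rh-) = 1/4.
Independent loci: 1/8 × 1/4 = 1/32.

1/32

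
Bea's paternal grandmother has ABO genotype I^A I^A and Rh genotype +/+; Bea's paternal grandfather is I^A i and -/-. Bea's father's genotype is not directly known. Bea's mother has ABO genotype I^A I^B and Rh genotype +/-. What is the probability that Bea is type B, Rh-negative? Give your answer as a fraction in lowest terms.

1/32

Bea's father's ABO genotype from I^A I^A × I^A i: 1/2 I^A I^A, 1/2 I^A i.
Crossing each possibility with the mother I^A I^B and summing P(type B): 1/2·0 + 1/2·1/4 = 1/8.
Similarly for Rh via the father's Rh distribution: P(Rh-) = 1/4.
Independent loci: 1/8 × 1/4 = 1/32.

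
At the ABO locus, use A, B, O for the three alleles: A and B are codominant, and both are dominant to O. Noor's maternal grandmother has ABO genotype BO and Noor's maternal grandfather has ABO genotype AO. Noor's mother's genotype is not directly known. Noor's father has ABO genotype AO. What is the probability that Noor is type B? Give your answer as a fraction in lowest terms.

1/8

Noor's mother's ABO genotype from BO × AO: 1/4 AB, 1/4 AO, 1/4 BO, 1/4 OO.
Crossing each possibility with the father AO and summing P(type B): 1/4·1/4 + 1/4·0 + 1/4·1/4 + 1/4·0 = 1/8.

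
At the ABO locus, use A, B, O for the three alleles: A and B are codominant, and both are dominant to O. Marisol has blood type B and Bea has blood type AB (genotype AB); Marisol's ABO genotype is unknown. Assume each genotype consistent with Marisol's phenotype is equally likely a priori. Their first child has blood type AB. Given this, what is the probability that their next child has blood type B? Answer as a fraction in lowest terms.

1/2

Possible genotypes: Marisol ∈ {BB, BO}; Bea ∈ {AB}.
Weight each parental genotype pair by prior × P(type-AB child):
  BB × AB: posterior weight 2/3; P(next child type B) = 1/2.
  BO × AB: posterior weight 1/3; P(next child type B) = 1/2.
Weighted sum = 1/2.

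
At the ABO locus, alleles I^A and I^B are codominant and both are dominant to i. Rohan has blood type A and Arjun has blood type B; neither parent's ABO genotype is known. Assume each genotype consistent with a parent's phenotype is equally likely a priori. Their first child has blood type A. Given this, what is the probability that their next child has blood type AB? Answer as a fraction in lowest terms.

Possible genotypes: Rohan ∈ {I^A I^A, I^A i}; Arjun ∈ {I^B I^B, I^B i}.
Weight each parental genotype pair by prior × P(type-A child):
  I^A I^A × I^B i: posterior weight 2/3; P(next child type AB) = 1/2.
  I^A i × I^B i: posterior weight 1/3; P(next child type AB) = 1/4.
Weighted sum = 5/12.

5/12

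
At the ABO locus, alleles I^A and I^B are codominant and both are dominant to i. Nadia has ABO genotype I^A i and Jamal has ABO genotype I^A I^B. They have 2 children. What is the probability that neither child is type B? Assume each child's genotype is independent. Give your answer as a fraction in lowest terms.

ABO cross I^A i × I^A I^B → 1/2 A, 1/4 B, 1/4 AB.
So P(type B) = 1/4 per child.
P(not type B) = 3/4 for one child; (3/4)^2 = 9/16.

9/16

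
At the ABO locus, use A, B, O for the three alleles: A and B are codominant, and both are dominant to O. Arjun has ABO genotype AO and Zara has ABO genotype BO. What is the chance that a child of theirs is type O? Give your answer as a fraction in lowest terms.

1/4

ABO cross AO × BO → offspring phenotypes: 1/4 O, 1/4 A, 1/4 B, 1/4 AB.
So P(type O) = 1/4.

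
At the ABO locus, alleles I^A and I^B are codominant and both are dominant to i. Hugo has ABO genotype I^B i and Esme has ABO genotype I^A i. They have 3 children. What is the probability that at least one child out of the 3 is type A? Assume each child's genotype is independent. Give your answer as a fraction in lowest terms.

37/64

ABO cross I^B i × I^A i → 1/4 O, 1/4 A, 1/4 B, 1/4 AB.
So P(type A) = 1/4 per child.
P(none) = (3/4)^3 = 27/64; P(at least one) = 1 − 27/64 = 37/64.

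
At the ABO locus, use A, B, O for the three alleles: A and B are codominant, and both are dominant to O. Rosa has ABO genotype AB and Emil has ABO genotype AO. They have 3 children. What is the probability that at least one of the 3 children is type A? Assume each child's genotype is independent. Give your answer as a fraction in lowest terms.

7/8

ABO cross AB × AO → 1/2 A, 1/4 B, 1/4 AB.
So P(type A) = 1/2 per child.
P(none) = (1/2)^3 = 1/8; P(at least one) = 1 − 1/8 = 7/8.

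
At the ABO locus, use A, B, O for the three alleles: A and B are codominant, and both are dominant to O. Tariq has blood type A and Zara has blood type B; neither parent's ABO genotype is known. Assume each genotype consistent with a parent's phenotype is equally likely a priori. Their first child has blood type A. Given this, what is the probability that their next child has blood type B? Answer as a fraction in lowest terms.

Possible genotypes: Tariq ∈ {AA, AO}; Zara ∈ {BB, BO}.
Weight each parental genotype pair by prior × P(type-A child):
  AA × BO: posterior weight 2/3; P(next child type B) = 0.
  AO × BO: posterior weight 1/3; P(next child type B) = 1/4.
Weighted sum = 1/12.

1/12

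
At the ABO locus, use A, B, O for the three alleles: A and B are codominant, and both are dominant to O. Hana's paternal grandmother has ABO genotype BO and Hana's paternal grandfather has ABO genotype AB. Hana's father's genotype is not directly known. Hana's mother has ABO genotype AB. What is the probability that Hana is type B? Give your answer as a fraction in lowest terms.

3/8

Hana's father's ABO genotype from BO × AB: 1/4 AB, 1/4 AO, 1/4 BB, 1/4 BO.
Crossing each possibility with the mother AB and summing P(type B): 1/4·1/4 + 1/4·1/4 + 1/4·1/2 + 1/4·1/2 = 3/8.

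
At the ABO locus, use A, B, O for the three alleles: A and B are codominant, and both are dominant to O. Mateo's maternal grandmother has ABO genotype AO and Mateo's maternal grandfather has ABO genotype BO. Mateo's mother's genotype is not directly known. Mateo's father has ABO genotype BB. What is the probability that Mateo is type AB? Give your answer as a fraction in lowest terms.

1/4

Mateo's mother's ABO genotype from AO × BO: 1/4 AB, 1/4 AO, 1/4 BO, 1/4 OO.
Crossing each possibility with the father BB and summing P(type AB): 1/4·1/2 + 1/4·1/2 + 1/4·0 + 1/4·0 = 1/4.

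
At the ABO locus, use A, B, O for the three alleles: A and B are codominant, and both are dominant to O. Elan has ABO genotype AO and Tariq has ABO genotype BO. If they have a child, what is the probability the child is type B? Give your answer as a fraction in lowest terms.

1/4

ABO cross AO × BO → offspring phenotypes: 1/4 O, 1/4 A, 1/4 B, 1/4 AB.
So P(type B) = 1/4.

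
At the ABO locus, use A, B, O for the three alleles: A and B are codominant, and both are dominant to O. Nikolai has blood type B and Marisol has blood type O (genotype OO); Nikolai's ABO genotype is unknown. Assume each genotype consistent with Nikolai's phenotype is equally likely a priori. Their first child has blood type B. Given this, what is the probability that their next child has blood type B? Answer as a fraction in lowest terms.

5/6

Possible genotypes: Nikolai ∈ {BB, BO}; Marisol ∈ {OO}.
Weight each parental genotype pair by prior × P(type-B child):
  BB × OO: posterior weight 2/3; P(next child type B) = 1.
  BO × OO: posterior weight 1/3; P(next child type B) = 1/2.
Weighted sum = 5/6.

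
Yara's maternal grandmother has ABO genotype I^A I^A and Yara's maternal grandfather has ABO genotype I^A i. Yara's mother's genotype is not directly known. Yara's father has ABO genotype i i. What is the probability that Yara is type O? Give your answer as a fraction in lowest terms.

1/4

Yara's mother's ABO genotype from I^A I^A × I^A i: 1/2 I^A I^A, 1/2 I^A i.
Crossing each possibility with the father i i and summing P(type O): 1/2·0 + 1/2·1/2 = 1/4.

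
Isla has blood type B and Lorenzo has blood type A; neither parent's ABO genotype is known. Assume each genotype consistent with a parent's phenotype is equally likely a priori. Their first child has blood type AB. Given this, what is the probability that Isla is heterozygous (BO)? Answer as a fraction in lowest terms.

Possible genotypes: Isla ∈ {BB, BO}; Lorenzo ∈ {AA, AO}.
Weight each parental genotype pair by prior × P(type-AB child):
  BB × AA: posterior weight 4/9.
  BB × AO: posterior weight 2/9.
  BO × AA: posterior weight 2/9.
  BO × AO: posterior weight 1/9.
Sum the posterior weight over pairs where Isla is BO: 1/3.

1/3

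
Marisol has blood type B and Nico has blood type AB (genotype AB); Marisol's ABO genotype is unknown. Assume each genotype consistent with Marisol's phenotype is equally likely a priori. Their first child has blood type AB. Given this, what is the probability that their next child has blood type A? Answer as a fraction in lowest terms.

1/12

Possible genotypes: Marisol ∈ {BB, BO}; Nico ∈ {AB}.
Weight each parental genotype pair by prior × P(type-AB child):
  BB × AB: posterior weight 2/3; P(next child type A) = 0.
  BO × AB: posterior weight 1/3; P(next child type A) = 1/4.
Weighted sum = 1/12.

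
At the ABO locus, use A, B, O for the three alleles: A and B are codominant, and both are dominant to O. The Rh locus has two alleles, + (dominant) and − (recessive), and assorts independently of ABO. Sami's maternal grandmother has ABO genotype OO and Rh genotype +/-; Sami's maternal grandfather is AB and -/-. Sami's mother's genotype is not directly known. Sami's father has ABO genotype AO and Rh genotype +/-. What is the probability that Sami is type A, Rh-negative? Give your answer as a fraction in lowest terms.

Sami's mother's ABO genotype from OO × AB: 1/2 AO, 1/2 BO.
Crossing each possibility with the father AO and summing P(type A): 1/2·3/4 + 1/2·1/4 = 1/2.
Similarly for Rh via the mother's Rh distribution: P(Rh-) = 3/8.
Independent loci: 1/2 × 3/8 = 3/16.

3/16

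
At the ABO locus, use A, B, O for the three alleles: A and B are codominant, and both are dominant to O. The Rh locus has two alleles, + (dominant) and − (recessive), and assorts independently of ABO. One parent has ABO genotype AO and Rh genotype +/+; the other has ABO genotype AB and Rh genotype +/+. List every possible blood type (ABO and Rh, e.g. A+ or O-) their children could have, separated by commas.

A+, B+, AB+

Gametes from AO × AB give offspring ABO genotypes AA, AB, AO, BO, i.e. phenotypes A, B, AB.
Rh cross +/+ × +/+ → phenotypes Rh+.
Combining independently: A+, B+, AB+.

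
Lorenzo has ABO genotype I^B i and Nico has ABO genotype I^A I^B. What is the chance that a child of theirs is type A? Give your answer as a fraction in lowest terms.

ABO cross I^B i × I^A I^B → offspring phenotypes: 1/4 A, 1/2 B, 1/4 AB.
So P(type A) = 1/4.

1/4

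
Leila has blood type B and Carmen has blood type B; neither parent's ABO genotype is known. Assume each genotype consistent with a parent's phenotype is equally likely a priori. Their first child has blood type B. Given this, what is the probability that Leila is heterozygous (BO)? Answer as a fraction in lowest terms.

Possible genotypes: Leila ∈ {BB, BO}; Carmen ∈ {BB, BO}.
Weight each parental genotype pair by prior × P(type-B child):
  BB × BB: posterior weight 4/15.
  BB × BO: posterior weight 4/15.
  BO × BB: posterior weight 4/15.
  BO × BO: posterior weight 1/5.
Sum the posterior weight over pairs where Leila is BO: 7/15.

7/15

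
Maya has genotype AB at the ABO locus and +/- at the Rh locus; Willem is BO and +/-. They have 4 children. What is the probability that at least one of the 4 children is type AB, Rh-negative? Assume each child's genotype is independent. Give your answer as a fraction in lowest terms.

ABO cross AB × BO → 1/4 A, 1/2 B, 1/4 AB.
Rh cross +/- × +/- → 3/4 Rh+, 1/4 Rh-; so P(type AB, Rh-negative) = 1/4 × 1/4 = 1/16 per child.
P(none) = (15/16)^4 = 50625/65536; P(at least one) = 1 − 50625/65536 = 14911/65536.

14911/65536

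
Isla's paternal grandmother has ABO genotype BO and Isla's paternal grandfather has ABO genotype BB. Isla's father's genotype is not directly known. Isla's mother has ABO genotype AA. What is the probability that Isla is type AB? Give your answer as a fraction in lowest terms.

3/4

Isla's father's ABO genotype from BO × BB: 1/2 BB, 1/2 BO.
Crossing each possibility with the mother AA and summing P(type AB): 1/2·1 + 1/2·1/2 = 3/4.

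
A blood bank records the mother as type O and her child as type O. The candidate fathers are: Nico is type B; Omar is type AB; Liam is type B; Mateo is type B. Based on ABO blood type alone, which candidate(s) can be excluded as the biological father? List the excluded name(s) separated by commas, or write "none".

A candidate is excluded only if no genotype consistent with his phenotype could produce a type O child with a type O mother.
Omar (type AB): no genotype consistent with that phenotype can produce a type-O child with a type-O mother.

Omar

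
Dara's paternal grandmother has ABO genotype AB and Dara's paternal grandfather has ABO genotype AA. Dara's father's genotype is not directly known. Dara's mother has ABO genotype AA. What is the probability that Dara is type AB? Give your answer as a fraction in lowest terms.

Dara's father's ABO genotype from AB × AA: 1/2 AA, 1/2 AB.
Crossing each possibility with the mother AA and summing P(type AB): 1/2·0 + 1/2·1/2 = 1/4.

1/4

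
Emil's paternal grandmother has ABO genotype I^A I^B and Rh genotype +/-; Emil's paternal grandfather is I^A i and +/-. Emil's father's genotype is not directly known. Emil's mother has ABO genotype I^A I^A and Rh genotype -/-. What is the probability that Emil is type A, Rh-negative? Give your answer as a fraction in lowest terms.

3/8

Emil's father's ABO genotype from I^A I^B × I^A i: 1/4 I^A I^A, 1/4 I^A I^B, 1/4 I^A i, 1/4 I^B i.
Crossing each possibility with the mother I^A I^A and summing P(type A): 1/4·1 + 1/4·1/2 + 1/4·1 + 1/4·1/2 = 3/4.
Similarly for Rh via the father's Rh distribution: P(Rh-) = 1/2.
Independent loci: 3/4 × 1/2 = 3/8.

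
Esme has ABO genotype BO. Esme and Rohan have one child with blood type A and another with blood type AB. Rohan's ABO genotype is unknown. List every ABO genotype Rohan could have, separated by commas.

AA, AB, AO

For each candidate genotype of Rohan, check whether crossing it with BO can produce every observed child phenotype.
  AA → possible child types {A, AB} ✓
  AB → possible child types {A, B, AB} ✓
  AO → possible child types {O, A, B, AB} ✓
  BB → possible child types {B} ✗
  BO → possible child types {O, B} ✗
  OO → possible child types {O, B} ✗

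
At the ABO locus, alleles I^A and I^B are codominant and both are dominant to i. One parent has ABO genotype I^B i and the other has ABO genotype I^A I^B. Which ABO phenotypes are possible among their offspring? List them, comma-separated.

Gametes from I^B i × I^A I^B give offspring ABO genotypes I^A I^B, I^A i, I^B I^B, I^B i, i.e. phenotypes A, B, AB.

A, B, AB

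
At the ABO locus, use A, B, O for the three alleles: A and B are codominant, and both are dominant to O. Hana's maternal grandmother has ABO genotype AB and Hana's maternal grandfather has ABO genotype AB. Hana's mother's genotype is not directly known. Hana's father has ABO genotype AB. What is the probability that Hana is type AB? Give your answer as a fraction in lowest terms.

1/2

Hana's mother's ABO genotype from AB × AB: 1/4 AA, 1/2 AB, 1/4 BB.
Crossing each possibility with the father AB and summing P(type AB): 1/4·1/2 + 1/2·1/2 + 1/4·1/2 = 1/2.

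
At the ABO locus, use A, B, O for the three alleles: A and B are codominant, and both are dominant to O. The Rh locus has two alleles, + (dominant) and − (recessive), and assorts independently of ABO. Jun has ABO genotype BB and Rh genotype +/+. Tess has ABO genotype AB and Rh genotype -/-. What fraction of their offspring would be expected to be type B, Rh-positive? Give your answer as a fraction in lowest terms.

ABO cross BB × AB → offspring phenotypes: 1/2 B, 1/2 AB.
Rh cross +/+ × -/- → 1 Rh+.
Independent loci: P(type B, Rh-positive) = 1/2 × 1 = 1/2.

1/2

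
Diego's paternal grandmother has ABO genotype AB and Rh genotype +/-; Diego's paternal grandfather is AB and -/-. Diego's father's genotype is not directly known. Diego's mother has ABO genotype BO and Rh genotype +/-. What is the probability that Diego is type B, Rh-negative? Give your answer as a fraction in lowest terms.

3/16

Diego's father's ABO genotype from AB × AB: 1/4 AA, 1/2 AB, 1/4 BB.
Crossing each possibility with the mother BO and summing P(type B): 1/4·0 + 1/2·1/2 + 1/4·1 = 1/2.
Similarly for Rh via the father's Rh distribution: P(Rh-) = 3/8.
Independent loci: 1/2 × 3/8 = 3/16.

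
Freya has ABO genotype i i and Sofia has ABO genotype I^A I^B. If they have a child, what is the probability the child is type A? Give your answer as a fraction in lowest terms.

1/2

ABO cross i i × I^A I^B → offspring phenotypes: 1/2 A, 1/2 B.
So P(type A) = 1/2.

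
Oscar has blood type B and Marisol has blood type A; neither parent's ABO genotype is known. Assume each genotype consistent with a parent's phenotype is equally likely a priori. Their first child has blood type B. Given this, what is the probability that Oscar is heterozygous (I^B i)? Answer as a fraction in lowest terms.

1/3

Possible genotypes: Oscar ∈ {I^B I^B, I^B i}; Marisol ∈ {I^A I^A, I^A i}.
Weight each parental genotype pair by prior × P(type-B child):
  I^B I^B × I^A i: posterior weight 2/3.
  I^B i × I^A i: posterior weight 1/3.
Sum the posterior weight over pairs where Oscar is I^B i: 1/3.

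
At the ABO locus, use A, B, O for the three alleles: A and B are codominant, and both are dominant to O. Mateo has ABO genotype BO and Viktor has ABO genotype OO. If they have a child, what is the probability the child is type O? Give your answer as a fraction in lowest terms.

1/2

ABO cross BO × OO → offspring phenotypes: 1/2 O, 1/2 B.
So P(type O) = 1/2.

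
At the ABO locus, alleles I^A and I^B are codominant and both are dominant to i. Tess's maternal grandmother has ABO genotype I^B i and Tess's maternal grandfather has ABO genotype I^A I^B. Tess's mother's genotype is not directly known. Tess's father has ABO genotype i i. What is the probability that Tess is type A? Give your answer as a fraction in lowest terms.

1/4

Tess's mother's ABO genotype from I^B i × I^A I^B: 1/4 I^A I^B, 1/4 I^A i, 1/4 I^B I^B, 1/4 I^B i.
Crossing each possibility with the father i i and summing P(type A): 1/4·1/2 + 1/4·1/2 + 1/4·0 + 1/4·0 = 1/4.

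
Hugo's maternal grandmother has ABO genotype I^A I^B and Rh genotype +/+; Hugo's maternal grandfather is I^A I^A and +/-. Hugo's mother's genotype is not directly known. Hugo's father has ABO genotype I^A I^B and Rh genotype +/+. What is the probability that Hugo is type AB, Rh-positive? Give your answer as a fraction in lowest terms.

1/2

Hugo's mother's ABO genotype from I^A I^B × I^A I^A: 1/2 I^A I^A, 1/2 I^A I^B.
Crossing each possibility with the father I^A I^B and summing P(type AB): 1/2·1/2 + 1/2·1/2 = 1/2.
Similarly for Rh via the mother's Rh distribution: P(Rh+) = 1.
Independent loci: 1/2 × 1 = 1/2.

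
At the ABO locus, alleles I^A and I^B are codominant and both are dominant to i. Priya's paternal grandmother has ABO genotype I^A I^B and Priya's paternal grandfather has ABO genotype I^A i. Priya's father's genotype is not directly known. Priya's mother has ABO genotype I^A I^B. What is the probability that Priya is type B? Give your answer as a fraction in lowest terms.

Priya's father's ABO genotype from I^A I^B × I^A i: 1/4 I^A I^A, 1/4 I^A I^B, 1/4 I^A i, 1/4 I^B i.
Crossing each possibility with the mother I^A I^B and summing P(type B): 1/4·0 + 1/4·1/4 + 1/4·1/4 + 1/4·1/2 = 1/4.

1/4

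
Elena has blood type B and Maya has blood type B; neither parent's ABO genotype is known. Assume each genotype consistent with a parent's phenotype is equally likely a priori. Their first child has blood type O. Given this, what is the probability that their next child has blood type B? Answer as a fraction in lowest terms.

3/4

Possible genotypes: Elena ∈ {BB, BO}; Maya ∈ {BB, BO}.
Weight each parental genotype pair by prior × P(type-O child):
  BO × BO: posterior weight 1; P(next child type B) = 3/4.
Weighted sum = 3/4.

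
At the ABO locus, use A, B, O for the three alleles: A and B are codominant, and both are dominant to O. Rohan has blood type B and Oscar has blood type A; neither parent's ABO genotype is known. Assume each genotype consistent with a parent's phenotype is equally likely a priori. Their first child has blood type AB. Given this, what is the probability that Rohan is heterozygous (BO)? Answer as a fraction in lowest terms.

1/3

Possible genotypes: Rohan ∈ {BB, BO}; Oscar ∈ {AA, AO}.
Weight each parental genotype pair by prior × P(type-AB child):
  BB × AA: posterior weight 4/9.
  BB × AO: posterior weight 2/9.
  BO × AA: posterior weight 2/9.
  BO × AO: posterior weight 1/9.
Sum the posterior weight over pairs where Rohan is BO: 1/3.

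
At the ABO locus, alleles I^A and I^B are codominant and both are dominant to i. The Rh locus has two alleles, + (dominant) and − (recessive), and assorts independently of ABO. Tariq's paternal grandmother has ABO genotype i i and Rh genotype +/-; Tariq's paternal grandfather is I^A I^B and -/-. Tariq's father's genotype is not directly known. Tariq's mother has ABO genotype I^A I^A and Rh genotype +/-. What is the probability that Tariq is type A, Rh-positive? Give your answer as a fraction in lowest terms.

15/32

Tariq's father's ABO genotype from i i × I^A I^B: 1/2 I^A i, 1/2 I^B i.
Crossing each possibility with the mother I^A I^A and summing P(type A): 1/2·1 + 1/2·1/2 = 3/4.
Similarly for Rh via the father's Rh distribution: P(Rh+) = 5/8.
Independent loci: 3/4 × 5/8 = 15/32.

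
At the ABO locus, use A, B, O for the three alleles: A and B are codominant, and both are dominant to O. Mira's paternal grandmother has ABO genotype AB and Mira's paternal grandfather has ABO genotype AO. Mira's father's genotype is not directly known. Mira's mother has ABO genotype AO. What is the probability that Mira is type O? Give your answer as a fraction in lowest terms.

Mira's father's ABO genotype from AB × AO: 1/4 AA, 1/4 AB, 1/4 AO, 1/4 BO.
Crossing each possibility with the mother AO and summing P(type O): 1/4·0 + 1/4·0 + 1/4·1/4 + 1/4·1/4 = 1/8.

1/8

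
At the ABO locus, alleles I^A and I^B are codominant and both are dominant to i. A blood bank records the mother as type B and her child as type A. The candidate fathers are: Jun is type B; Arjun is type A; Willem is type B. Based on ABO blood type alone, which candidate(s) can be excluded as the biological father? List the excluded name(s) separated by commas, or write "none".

Jun, Willem

A candidate is excluded only if no genotype consistent with his phenotype could produce a type A child with a type B mother.
Jun (type B): no genotype consistent with that phenotype can produce a type-A child with a type-B mother.
Willem (type B): no genotype consistent with that phenotype can produce a type-A child with a type-B mother.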